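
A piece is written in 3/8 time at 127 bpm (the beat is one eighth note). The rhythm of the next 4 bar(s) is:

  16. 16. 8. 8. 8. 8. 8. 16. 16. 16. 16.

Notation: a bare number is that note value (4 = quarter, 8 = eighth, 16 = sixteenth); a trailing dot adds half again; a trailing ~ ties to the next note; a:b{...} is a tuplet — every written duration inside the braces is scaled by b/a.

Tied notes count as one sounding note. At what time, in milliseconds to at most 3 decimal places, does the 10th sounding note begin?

1. 0.0ms @ 0 + 354.331ms (3/4)
2. 354.331ms @ 3/4 + 354.331ms (3/4)
3. 708.661ms @ 3/2 + 708.661ms (3/2)
4. 1417.323ms @ 3 + 708.661ms (3/2)
5. 2125.984ms @ 9/2 + 708.661ms (3/2)
6. 2834.646ms @ 6 + 708.661ms (3/2)
7. 3543.307ms @ 15/2 + 708.661ms (3/2)
8. 4251.969ms @ 9 + 354.331ms (3/4)
9. 4606.299ms @ 39/4 + 354.331ms (3/4)
10. 4960.63ms @ 21/2 + 354.331ms (3/4)
11. 5314.961ms @ 45/4 + 354.331ms (3/4)

note 10 onset = 21/2b = 4960.63ms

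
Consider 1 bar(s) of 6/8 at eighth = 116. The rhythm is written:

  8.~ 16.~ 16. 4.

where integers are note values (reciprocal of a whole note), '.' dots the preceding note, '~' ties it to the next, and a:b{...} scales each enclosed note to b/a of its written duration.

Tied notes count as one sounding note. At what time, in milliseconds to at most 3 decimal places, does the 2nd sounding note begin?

1. 0.0ms @ 0 + 1551.724ms (3)
2. 1551.724ms @ 3 + 1551.724ms (3)

note 2 onset = 3b = 1551.724ms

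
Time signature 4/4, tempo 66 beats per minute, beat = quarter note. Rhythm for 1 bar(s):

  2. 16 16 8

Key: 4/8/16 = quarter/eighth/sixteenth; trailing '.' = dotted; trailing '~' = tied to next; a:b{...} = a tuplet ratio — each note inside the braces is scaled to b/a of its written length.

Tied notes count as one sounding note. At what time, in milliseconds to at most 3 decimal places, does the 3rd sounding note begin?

1. 0.0ms @ 0 + 2727.273ms (3)
2. 2727.273ms @ 3 + 227.273ms (1/4)
3. 2954.545ms @ 13/4 + 227.273ms (1/4)
4. 3181.818ms @ 7/2 + 454.545ms (1/2)

note 3 onset = 13/4b = 2954.545ms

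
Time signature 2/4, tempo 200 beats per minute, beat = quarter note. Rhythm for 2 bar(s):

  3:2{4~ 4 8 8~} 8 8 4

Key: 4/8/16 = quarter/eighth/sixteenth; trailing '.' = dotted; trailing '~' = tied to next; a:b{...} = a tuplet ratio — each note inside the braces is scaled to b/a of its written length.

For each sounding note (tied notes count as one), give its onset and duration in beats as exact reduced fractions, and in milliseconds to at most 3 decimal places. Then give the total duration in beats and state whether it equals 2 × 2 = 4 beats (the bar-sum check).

1) 0.0ms=0b +400.0ms=4/3b
2) 400.0ms=4/3b +100.0ms=1/3b
3) 500.0ms=5/3b +250.0ms=5/6b
4) 750.0ms=5/2b +150.0ms=1/2b
5) 900.0ms=3b +300.0ms=1b
Σ=4b of 4 (200bpm 2/4) — PASS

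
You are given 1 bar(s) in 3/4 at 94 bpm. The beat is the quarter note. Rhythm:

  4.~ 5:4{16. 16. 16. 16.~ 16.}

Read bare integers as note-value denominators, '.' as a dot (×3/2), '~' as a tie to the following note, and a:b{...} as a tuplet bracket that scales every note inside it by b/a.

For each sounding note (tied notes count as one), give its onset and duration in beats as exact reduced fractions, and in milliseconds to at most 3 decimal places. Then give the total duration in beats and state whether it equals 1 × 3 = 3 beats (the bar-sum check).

1) 0.0ms=0b +1148.936ms=9/5b
2) 1148.936ms=9/5b +191.489ms=3/10b
3) 1340.426ms=21/10b +191.489ms=3/10b
4) 1531.915ms=12/5b +382.979ms=3/5b
Σ=3b of 3 (94bpm 3/4) — PASS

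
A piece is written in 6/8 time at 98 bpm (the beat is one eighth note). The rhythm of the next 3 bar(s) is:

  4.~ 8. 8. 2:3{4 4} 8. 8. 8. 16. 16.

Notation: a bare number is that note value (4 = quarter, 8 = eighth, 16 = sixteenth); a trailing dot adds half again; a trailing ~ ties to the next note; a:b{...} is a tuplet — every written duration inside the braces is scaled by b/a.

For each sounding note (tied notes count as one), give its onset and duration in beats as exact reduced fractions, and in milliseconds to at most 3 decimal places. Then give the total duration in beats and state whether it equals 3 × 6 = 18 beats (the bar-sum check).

1) 0.0ms=0b +2755.102ms=9/2b
2) 2755.102ms=9/2b +918.367ms=3/2b
3) 3673.469ms=6b +1836.735ms=3b
4) 5510.204ms=9b +1836.735ms=3b
5) 7346.939ms=12b +918.367ms=3/2b
6) 8265.306ms=27/2b +918.367ms=3/2b
7) 9183.673ms=15b +918.367ms=3/2b
8) 10102.041ms=33/2b +459.184ms=3/4b
9) 10561.224ms=69/4b +459.184ms=3/4b
Σ=18b of 18 (98bpm 6/8) — PASS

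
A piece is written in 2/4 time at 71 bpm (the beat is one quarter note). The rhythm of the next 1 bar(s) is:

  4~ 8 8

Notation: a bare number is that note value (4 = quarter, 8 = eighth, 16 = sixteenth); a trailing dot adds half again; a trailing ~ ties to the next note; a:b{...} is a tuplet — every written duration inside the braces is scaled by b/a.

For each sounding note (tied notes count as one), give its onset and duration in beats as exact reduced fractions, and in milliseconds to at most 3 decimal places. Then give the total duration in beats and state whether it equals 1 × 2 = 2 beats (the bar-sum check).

1) 0.0ms=0b +1267.606ms=3/2b
2) 1267.606ms=3/2b +422.535ms=1/2b
Σ=2b of 2 (71bpm 2/4) — PASS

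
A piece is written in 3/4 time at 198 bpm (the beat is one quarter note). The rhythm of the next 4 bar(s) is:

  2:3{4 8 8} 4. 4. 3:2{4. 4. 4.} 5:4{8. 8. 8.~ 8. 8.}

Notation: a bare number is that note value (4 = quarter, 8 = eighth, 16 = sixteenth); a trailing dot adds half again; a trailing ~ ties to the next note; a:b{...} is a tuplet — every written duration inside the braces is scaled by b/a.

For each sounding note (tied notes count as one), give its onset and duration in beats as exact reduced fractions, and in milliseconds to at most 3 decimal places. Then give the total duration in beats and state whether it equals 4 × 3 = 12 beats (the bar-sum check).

1) 0.0ms=0b +454.545ms=3/2b
2) 454.545ms=3/2b +227.273ms=3/4b
3) 681.818ms=9/4b +227.273ms=3/4b
4) 909.091ms=3b +454.545ms=3/2b
5) 1363.636ms=9/2b +454.545ms=3/2b
6) 1818.182ms=6b +303.03ms=1b
7) 2121.212ms=7b +303.03ms=1b
8) 2424.242ms=8b +303.03ms=1b
9) 2727.273ms=9b +181.818ms=3/5b
10) 2909.091ms=48/5b +181.818ms=3/5b
11) 3090.909ms=51/5b +363.636ms=6/5b
12) 3454.545ms=57/5b +181.818ms=3/5b
Σ=12b of 12 (198bpm 3/4) — PASS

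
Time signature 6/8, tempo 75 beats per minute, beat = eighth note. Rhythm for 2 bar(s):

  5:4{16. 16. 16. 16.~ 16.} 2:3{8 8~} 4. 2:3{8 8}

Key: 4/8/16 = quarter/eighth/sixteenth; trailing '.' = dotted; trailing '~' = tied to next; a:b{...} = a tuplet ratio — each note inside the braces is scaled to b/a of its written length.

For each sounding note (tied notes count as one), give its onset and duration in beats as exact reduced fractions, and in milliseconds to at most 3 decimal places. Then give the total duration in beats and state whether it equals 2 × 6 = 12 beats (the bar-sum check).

1) 0.0ms=0b +480.0ms=3/5b
2) 480.0ms=3/5b +480.0ms=3/5b
3) 960.0ms=6/5b +480.0ms=3/5b
4) 1440.0ms=9/5b +960.0ms=6/5b
5) 2400.0ms=3b +1200.0ms=3/2b
6) 3600.0ms=9/2b +3600.0ms=9/2b
7) 7200.0ms=9b +1200.0ms=3/2b
8) 8400.0ms=21/2b +1200.0ms=3/2b
Σ=12b of 12 (75bpm 6/8) — PASS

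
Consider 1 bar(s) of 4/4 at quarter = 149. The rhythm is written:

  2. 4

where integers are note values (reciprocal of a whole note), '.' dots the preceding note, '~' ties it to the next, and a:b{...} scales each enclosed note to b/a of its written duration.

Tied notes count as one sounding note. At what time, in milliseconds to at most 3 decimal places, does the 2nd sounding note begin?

1. 0.0ms @ 0 + 1208.054ms (3)
2. 1208.054ms @ 3 + 402.685ms (1)

note 2 onset = 3b = 1208.054ms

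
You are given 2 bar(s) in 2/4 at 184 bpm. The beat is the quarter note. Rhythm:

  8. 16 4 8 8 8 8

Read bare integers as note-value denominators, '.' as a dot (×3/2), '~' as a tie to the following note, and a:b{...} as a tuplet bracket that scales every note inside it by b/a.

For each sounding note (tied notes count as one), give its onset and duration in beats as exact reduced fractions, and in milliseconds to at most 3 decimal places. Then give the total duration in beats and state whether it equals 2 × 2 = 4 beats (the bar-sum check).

1) 0.0ms=0b +244.565ms=3/4b
2) 244.565ms=3/4b +81.522ms=1/4b
3) 326.087ms=1b +326.087ms=1b
4) 652.174ms=2b +163.043ms=1/2b
5) 815.217ms=5/2b +163.043ms=1/2b
6) 978.261ms=3b +163.043ms=1/2b
7) 1141.304ms=7/2b +163.043ms=1/2b
Σ=4b of 4 (184bpm 2/4) — PASS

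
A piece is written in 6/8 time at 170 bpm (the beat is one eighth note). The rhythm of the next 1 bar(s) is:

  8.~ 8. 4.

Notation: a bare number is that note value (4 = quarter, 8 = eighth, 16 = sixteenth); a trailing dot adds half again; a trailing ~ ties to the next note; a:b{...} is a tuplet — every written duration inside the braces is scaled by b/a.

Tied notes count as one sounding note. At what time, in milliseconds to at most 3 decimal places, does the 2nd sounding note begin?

note 2 onset = 3b = 1058.824ms

1. 0.0ms @ 0 + 1058.824ms (3)
2. 1058.824ms @ 3 + 1058.824ms (3)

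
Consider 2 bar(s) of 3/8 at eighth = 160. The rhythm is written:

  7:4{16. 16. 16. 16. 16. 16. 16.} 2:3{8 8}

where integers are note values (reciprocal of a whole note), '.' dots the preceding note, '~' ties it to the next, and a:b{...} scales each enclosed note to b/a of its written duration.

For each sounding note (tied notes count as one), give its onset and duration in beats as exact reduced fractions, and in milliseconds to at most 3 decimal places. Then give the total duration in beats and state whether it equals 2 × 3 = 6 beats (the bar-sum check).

1) 0.0ms=0b +160.714ms=3/7b
2) 160.714ms=3/7b +160.714ms=3/7b
3) 321.429ms=6/7b +160.714ms=3/7b
4) 482.143ms=9/7b +160.714ms=3/7b
5) 642.857ms=12/7b +160.714ms=3/7b
6) 803.571ms=15/7b +160.714ms=3/7b
7) 964.286ms=18/7b +160.714ms=3/7b
8) 1125.0ms=3b +562.5ms=3/2b
9) 1687.5ms=9/2b +562.5ms=3/2b
Σ=6b of 6 (160bpm 3/8) — PASS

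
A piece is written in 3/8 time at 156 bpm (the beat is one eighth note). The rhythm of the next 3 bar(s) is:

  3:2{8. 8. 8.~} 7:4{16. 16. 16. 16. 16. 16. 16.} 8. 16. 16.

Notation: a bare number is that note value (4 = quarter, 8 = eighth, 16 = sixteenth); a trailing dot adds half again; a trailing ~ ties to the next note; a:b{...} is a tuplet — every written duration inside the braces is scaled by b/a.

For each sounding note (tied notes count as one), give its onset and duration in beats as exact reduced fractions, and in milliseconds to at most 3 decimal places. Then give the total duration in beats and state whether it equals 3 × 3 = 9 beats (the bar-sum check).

1) 0.0ms=0b +384.615ms=1b
2) 384.615ms=1b +384.615ms=1b
3) 769.231ms=2b +549.451ms=10/7b
4) 1318.681ms=24/7b +164.835ms=3/7b
5) 1483.516ms=27/7b +164.835ms=3/7b
6) 1648.352ms=30/7b +164.835ms=3/7b
7) 1813.187ms=33/7b +164.835ms=3/7b
8) 1978.022ms=36/7b +164.835ms=3/7b
9) 2142.857ms=39/7b +164.835ms=3/7b
10) 2307.692ms=6b +576.923ms=3/2b
11) 2884.615ms=15/2b +288.462ms=3/4b
12) 3173.077ms=33/4b +288.462ms=3/4b
Σ=9b of 9 (156bpm 3/8) — PASS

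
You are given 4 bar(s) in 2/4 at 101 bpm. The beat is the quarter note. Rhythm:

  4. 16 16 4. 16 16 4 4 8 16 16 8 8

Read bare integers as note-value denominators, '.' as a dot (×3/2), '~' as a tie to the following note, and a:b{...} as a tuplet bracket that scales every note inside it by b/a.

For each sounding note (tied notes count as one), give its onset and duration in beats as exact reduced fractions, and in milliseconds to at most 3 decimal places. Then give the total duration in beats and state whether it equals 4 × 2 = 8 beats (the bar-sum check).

1) 0.0ms=0b +891.089ms=3/2b
2) 891.089ms=3/2b +148.515ms=1/4b
3) 1039.604ms=7/4b +148.515ms=1/4b
4) 1188.119ms=2b +891.089ms=3/2b
5) 2079.208ms=7/2b +148.515ms=1/4b
6) 2227.723ms=15/4b +148.515ms=1/4b
7) 2376.238ms=4b +594.059ms=1b
8) 2970.297ms=5b +594.059ms=1b
9) 3564.356ms=6b +297.03ms=1/2b
10) 3861.386ms=13/2b +148.515ms=1/4b
11) 4009.901ms=27/4b +148.515ms=1/4b
12) 4158.416ms=7b +297.03ms=1/2b
13) 4455.446ms=15/2b +297.03ms=1/2b
Σ=8b of 8 (101bpm 2/4) — PASS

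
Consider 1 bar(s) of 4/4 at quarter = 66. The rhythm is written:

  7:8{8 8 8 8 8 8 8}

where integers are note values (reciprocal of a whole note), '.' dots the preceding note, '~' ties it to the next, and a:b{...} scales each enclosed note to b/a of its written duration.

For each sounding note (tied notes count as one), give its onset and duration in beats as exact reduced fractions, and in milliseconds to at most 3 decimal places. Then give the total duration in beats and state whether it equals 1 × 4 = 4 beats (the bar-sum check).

1) 0.0ms=0b +519.481ms=4/7b
2) 519.481ms=4/7b +519.481ms=4/7b
3) 1038.961ms=8/7b +519.481ms=4/7b
4) 1558.442ms=12/7b +519.481ms=4/7b
5) 2077.922ms=16/7b +519.481ms=4/7b
6) 2597.403ms=20/7b +519.481ms=4/7b
7) 3116.883ms=24/7b +519.481ms=4/7b
Σ=4b of 4 (66bpm 4/4) — PASS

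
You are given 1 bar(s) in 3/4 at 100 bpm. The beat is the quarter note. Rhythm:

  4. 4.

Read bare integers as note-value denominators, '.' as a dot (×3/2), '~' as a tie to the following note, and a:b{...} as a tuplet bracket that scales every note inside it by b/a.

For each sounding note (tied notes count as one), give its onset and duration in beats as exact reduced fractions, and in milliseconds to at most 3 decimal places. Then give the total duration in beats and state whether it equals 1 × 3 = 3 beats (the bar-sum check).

1) 0.0ms=0b +900.0ms=3/2b
2) 900.0ms=3/2b +900.0ms=3/2b
Σ=3b of 3 (100bpm 3/4) — PASS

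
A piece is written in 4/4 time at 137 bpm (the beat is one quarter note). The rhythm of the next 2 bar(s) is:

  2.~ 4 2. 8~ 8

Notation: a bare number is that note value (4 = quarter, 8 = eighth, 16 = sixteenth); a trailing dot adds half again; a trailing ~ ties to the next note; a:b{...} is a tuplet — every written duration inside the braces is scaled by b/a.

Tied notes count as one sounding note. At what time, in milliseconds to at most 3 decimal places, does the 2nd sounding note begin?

1. 0.0ms @ 0 + 1751.825ms (4)
2. 1751.825ms @ 4 + 1313.869ms (3)
3. 3065.693ms @ 7 + 437.956ms (1)

note 2 onset = 4b = 1751.825ms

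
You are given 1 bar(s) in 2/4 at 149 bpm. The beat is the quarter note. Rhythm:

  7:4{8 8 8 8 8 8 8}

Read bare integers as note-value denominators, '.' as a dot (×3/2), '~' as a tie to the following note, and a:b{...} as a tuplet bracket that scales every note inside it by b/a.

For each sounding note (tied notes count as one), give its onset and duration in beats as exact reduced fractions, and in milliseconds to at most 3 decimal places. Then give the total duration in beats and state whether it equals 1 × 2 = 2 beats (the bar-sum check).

1) 0.0ms=0b +115.053ms=2/7b
2) 115.053ms=2/7b +115.053ms=2/7b
3) 230.105ms=4/7b +115.053ms=2/7b
4) 345.158ms=6/7b +115.053ms=2/7b
5) 460.211ms=8/7b +115.053ms=2/7b
6) 575.264ms=10/7b +115.053ms=2/7b
7) 690.316ms=12/7b +115.053ms=2/7b
Σ=2b of 2 (149bpm 2/4) — PASS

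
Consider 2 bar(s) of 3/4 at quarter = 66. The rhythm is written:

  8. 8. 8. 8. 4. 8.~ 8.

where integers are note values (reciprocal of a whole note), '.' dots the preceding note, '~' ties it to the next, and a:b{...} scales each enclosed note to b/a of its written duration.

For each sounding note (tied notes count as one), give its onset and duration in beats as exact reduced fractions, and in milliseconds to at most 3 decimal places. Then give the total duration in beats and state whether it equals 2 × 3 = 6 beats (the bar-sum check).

1) 0.0ms=0b +681.818ms=3/4b
2) 681.818ms=3/4b +681.818ms=3/4b
3) 1363.636ms=3/2b +681.818ms=3/4b
4) 2045.455ms=9/4b +681.818ms=3/4b
5) 2727.273ms=3b +1363.636ms=3/2b
6) 4090.909ms=9/2b +1363.636ms=3/2b
Σ=6b of 6 (66bpm 3/4) — PASS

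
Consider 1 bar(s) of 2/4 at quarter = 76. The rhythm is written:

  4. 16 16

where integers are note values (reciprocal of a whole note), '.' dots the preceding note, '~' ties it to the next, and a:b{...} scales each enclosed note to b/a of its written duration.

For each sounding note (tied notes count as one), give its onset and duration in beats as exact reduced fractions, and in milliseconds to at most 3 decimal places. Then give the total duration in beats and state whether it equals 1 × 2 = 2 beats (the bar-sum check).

1) 0.0ms=0b +1184.211ms=3/2b
2) 1184.211ms=3/2b +197.368ms=1/4b
3) 1381.579ms=7/4b +197.368ms=1/4b
Σ=2b of 2 (76bpm 2/4) — PASS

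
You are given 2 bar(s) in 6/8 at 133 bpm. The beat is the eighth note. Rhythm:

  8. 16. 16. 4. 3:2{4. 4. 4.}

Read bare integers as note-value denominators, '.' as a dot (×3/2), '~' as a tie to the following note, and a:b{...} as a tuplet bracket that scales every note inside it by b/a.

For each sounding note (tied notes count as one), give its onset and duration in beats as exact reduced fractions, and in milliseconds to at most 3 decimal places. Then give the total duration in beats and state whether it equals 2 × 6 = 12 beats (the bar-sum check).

1) 0.0ms=0b +676.692ms=3/2b
2) 676.692ms=3/2b +338.346ms=3/4b
3) 1015.038ms=9/4b +338.346ms=3/4b
4) 1353.383ms=3b +1353.383ms=3b
5) 2706.767ms=6b +902.256ms=2b
6) 3609.023ms=8b +902.256ms=2b
7) 4511.278ms=10b +902.256ms=2b
Σ=12b of 12 (133bpm 6/8) — PASS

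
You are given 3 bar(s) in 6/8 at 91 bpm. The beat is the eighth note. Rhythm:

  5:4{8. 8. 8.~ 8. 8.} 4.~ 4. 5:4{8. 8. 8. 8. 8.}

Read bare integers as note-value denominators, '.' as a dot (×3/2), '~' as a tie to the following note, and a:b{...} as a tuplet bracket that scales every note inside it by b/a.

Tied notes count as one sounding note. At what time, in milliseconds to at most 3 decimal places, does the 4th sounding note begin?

note 4 onset = 24/5b = 3164.835ms

1. 0.0ms @ 0 + 791.209ms (6/5)
2. 791.209ms @ 6/5 + 791.209ms (6/5)
3. 1582.418ms @ 12/5 + 1582.418ms (12/5)
4. 3164.835ms @ 24/5 + 791.209ms (6/5)
5. 3956.044ms @ 6 + 3956.044ms (6)
6. 7912.088ms @ 12 + 791.209ms (6/5)
7. 8703.297ms @ 66/5 + 791.209ms (6/5)
8. 9494.505ms @ 72/5 + 791.209ms (6/5)
9. 10285.714ms @ 78/5 + 791.209ms (6/5)
10. 11076.923ms @ 84/5 + 791.209ms (6/5)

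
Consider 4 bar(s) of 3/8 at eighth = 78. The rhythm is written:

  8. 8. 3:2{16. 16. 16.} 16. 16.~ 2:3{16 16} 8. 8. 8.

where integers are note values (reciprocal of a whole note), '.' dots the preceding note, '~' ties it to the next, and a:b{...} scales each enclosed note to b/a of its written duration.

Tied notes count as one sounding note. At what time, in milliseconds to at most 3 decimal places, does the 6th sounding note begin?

note 6 onset = 9/2b = 3461.538ms

1. 0.0ms @ 0 + 1153.846ms (3/2)
2. 1153.846ms @ 3/2 + 1153.846ms (3/2)
3. 2307.692ms @ 3 + 384.615ms (1/2)
4. 2692.308ms @ 7/2 + 384.615ms (1/2)
5. 3076.923ms @ 4 + 384.615ms (1/2)
6. 3461.538ms @ 9/2 + 576.923ms (3/4)
7. 4038.462ms @ 21/4 + 1153.846ms (3/2)
8. 5192.308ms @ 27/4 + 576.923ms (3/4)
9. 5769.231ms @ 15/2 + 1153.846ms (3/2)
10. 6923.077ms @ 9 + 1153.846ms (3/2)
11. 8076.923ms @ 21/2 + 1153.846ms (3/2)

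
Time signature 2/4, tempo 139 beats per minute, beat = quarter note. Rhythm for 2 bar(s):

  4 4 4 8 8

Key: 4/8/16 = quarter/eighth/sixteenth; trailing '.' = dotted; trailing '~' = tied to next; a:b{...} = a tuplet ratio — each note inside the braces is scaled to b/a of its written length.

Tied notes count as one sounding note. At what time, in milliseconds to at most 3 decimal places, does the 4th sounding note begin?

1. 0.0ms @ 0 + 431.655ms (1)
2. 431.655ms @ 1 + 431.655ms (1)
3. 863.309ms @ 2 + 431.655ms (1)
4. 1294.964ms @ 3 + 215.827ms (1/2)
5. 1510.791ms @ 7/2 + 215.827ms (1/2)

note 4 onset = 3b = 1294.964ms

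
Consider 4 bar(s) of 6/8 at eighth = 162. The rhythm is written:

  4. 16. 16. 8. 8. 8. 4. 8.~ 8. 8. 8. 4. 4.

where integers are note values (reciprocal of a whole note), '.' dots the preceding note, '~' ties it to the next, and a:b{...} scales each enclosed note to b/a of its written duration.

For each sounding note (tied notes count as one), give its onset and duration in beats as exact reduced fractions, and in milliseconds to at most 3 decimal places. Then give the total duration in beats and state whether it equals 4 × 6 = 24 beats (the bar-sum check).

1) 0.0ms=0b +1111.111ms=3b
2) 1111.111ms=3b +277.778ms=3/4b
3) 1388.889ms=15/4b +277.778ms=3/4b
4) 1666.667ms=9/2b +555.556ms=3/2b
5) 2222.222ms=6b +555.556ms=3/2b
6) 2777.778ms=15/2b +555.556ms=3/2b
7) 3333.333ms=9b +1111.111ms=3b
8) 4444.444ms=12b +1111.111ms=3b
9) 5555.556ms=15b +555.556ms=3/2b
10) 6111.111ms=33/2b +555.556ms=3/2b
11) 6666.667ms=18b +1111.111ms=3b
12) 7777.778ms=21b +1111.111ms=3b
Σ=24b of 24 (162bpm 6/8) — PASS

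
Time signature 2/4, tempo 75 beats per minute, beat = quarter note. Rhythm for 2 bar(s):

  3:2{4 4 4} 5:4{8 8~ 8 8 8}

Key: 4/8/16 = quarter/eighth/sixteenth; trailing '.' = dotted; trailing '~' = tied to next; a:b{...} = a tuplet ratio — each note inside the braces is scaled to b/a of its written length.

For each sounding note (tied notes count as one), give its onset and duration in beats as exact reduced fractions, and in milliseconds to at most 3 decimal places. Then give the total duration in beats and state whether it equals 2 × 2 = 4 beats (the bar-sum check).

1) 0.0ms=0b +533.333ms=2/3b
2) 533.333ms=2/3b +533.333ms=2/3b
3) 1066.667ms=4/3b +533.333ms=2/3b
4) 1600.0ms=2b +320.0ms=2/5b
5) 1920.0ms=12/5b +640.0ms=4/5b
6) 2560.0ms=16/5b +320.0ms=2/5b
7) 2880.0ms=18/5b +320.0ms=2/5b
Σ=4b of 4 (75bpm 2/4) — PASS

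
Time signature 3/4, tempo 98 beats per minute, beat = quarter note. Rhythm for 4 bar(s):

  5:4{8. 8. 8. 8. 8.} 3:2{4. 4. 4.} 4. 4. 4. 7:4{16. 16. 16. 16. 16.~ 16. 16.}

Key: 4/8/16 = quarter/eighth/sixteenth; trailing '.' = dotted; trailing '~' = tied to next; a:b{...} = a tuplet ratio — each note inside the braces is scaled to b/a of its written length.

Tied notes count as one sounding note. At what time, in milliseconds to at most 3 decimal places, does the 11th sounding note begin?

note 11 onset = 9b = 5510.204ms

1. 0.0ms @ 0 + 367.347ms (3/5)
2. 367.347ms @ 3/5 + 367.347ms (3/5)
3. 734.694ms @ 6/5 + 367.347ms (3/5)
4. 1102.041ms @ 9/5 + 367.347ms (3/5)
5. 1469.388ms @ 12/5 + 367.347ms (3/5)
6. 1836.735ms @ 3 + 612.245ms (1)
7. 2448.98ms @ 4 + 612.245ms (1)
8. 3061.224ms @ 5 + 612.245ms (1)
9. 3673.469ms @ 6 + 918.367ms (3/2)
10. 4591.837ms @ 15/2 + 918.367ms (3/2)
11. 5510.204ms @ 9 + 918.367ms (3/2)
12. 6428.571ms @ 21/2 + 131.195ms (3/14)
13. 6559.767ms @ 75/7 + 131.195ms (3/14)
14. 6690.962ms @ 153/14 + 131.195ms (3/14)
15. 6822.157ms @ 78/7 + 131.195ms (3/14)
16. 6953.353ms @ 159/14 + 262.391ms (3/7)
17. 7215.743ms @ 165/14 + 131.195ms (3/14)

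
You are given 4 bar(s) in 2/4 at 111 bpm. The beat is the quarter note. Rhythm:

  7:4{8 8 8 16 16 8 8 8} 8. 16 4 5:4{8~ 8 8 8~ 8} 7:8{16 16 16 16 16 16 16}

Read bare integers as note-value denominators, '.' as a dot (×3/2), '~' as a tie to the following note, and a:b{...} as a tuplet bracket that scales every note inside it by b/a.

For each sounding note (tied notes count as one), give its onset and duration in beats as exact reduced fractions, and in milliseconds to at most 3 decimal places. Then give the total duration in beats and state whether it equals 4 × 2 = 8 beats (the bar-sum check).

1) 0.0ms=0b +154.44ms=2/7b
2) 154.44ms=2/7b +154.44ms=2/7b
3) 308.88ms=4/7b +154.44ms=2/7b
4) 463.32ms=6/7b +77.22ms=1/7b
5) 540.541ms=1b +77.22ms=1/7b
6) 617.761ms=8/7b +154.44ms=2/7b
7) 772.201ms=10/7b +154.44ms=2/7b
8) 926.641ms=12/7b +154.44ms=2/7b
9) 1081.081ms=2b +405.405ms=3/4b
10) 1486.486ms=11/4b +135.135ms=1/4b
11) 1621.622ms=3b +540.541ms=1b
12) 2162.162ms=4b +432.432ms=4/5b
13) 2594.595ms=24/5b +216.216ms=2/5b
14) 2810.811ms=26/5b +432.432ms=4/5b
15) 3243.243ms=6b +154.44ms=2/7b
16) 3397.683ms=44/7b +154.44ms=2/7b
17) 3552.124ms=46/7b +154.44ms=2/7b
18) 3706.564ms=48/7b +154.44ms=2/7b
19) 3861.004ms=50/7b +154.44ms=2/7b
20) 4015.444ms=52/7b +154.44ms=2/7b
21) 4169.884ms=54/7b +154.44ms=2/7b
Σ=8b of 8 (111bpm 2/4) — PASS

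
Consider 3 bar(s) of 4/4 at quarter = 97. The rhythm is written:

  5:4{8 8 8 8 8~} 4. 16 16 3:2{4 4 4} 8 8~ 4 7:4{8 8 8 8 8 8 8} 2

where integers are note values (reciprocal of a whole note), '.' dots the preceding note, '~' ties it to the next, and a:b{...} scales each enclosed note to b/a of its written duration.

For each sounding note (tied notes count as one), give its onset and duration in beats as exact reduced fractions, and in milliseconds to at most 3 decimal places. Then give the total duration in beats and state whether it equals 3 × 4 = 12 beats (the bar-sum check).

1) 0.0ms=0b +247.423ms=2/5b
2) 247.423ms=2/5b +247.423ms=2/5b
3) 494.845ms=4/5b +247.423ms=2/5b
4) 742.268ms=6/5b +247.423ms=2/5b
5) 989.691ms=8/5b +1175.258ms=19/10b
6) 2164.948ms=7/2b +154.639ms=1/4b
7) 2319.588ms=15/4b +154.639ms=1/4b
8) 2474.227ms=4b +412.371ms=2/3b
9) 2886.598ms=14/3b +412.371ms=2/3b
10) 3298.969ms=16/3b +412.371ms=2/3b
11) 3711.34ms=6b +309.278ms=1/2b
12) 4020.619ms=13/2b +927.835ms=3/2b
13) 4948.454ms=8b +176.73ms=2/7b
14) 5125.184ms=58/7b +176.73ms=2/7b
15) 5301.915ms=60/7b +176.73ms=2/7b
16) 5478.645ms=62/7b +176.73ms=2/7b
17) 5655.376ms=64/7b +176.73ms=2/7b
18) 5832.106ms=66/7b +176.73ms=2/7b
19) 6008.837ms=68/7b +176.73ms=2/7b
20) 6185.567ms=10b +1237.113ms=2b
Σ=12b of 12 (97bpm 4/4) — PASS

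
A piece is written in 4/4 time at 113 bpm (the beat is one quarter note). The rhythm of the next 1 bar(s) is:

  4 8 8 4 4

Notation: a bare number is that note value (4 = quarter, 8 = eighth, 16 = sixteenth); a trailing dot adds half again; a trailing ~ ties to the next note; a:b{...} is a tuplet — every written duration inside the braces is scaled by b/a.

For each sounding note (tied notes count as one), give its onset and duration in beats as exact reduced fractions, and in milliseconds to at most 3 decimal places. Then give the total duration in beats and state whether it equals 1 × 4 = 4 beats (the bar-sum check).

1) 0.0ms=0b +530.973ms=1b
2) 530.973ms=1b +265.487ms=1/2b
3) 796.46ms=3/2b +265.487ms=1/2b
4) 1061.947ms=2b +530.973ms=1b
5) 1592.92ms=3b +530.973ms=1b
Σ=4b of 4 (113bpm 4/4) — PASS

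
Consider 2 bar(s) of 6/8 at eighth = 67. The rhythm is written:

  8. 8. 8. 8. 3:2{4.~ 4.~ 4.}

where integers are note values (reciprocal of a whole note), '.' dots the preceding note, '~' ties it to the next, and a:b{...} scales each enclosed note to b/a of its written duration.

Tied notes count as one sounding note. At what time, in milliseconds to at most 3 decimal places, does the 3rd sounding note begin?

1. 0.0ms @ 0 + 1343.284ms (3/2)
2. 1343.284ms @ 3/2 + 1343.284ms (3/2)
3. 2686.567ms @ 3 + 1343.284ms (3/2)
4. 4029.851ms @ 9/2 + 1343.284ms (3/2)
5. 5373.134ms @ 6 + 5373.134ms (6)

note 3 onset = 3b = 2686.567ms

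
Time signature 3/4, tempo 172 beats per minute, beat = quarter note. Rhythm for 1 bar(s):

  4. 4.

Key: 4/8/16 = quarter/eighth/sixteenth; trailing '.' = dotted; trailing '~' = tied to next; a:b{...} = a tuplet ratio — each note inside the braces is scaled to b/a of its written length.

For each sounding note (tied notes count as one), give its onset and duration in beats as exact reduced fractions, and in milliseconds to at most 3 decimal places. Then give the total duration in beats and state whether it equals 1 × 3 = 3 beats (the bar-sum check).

1) 0.0ms=0b +523.256ms=3/2b
2) 523.256ms=3/2b +523.256ms=3/2b
Σ=3b of 3 (172bpm 3/4) — PASS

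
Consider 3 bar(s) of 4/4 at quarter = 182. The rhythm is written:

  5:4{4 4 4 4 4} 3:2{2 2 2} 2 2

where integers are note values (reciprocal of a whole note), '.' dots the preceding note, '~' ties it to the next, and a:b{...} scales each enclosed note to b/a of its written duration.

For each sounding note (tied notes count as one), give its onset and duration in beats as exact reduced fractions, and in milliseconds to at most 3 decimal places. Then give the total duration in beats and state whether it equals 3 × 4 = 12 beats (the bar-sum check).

1) 0.0ms=0b +263.736ms=4/5b
2) 263.736ms=4/5b +263.736ms=4/5b
3) 527.473ms=8/5b +263.736ms=4/5b
4) 791.209ms=12/5b +263.736ms=4/5b
5) 1054.945ms=16/5b +263.736ms=4/5b
6) 1318.681ms=4b +439.56ms=4/3b
7) 1758.242ms=16/3b +439.56ms=4/3b
8) 2197.802ms=20/3b +439.56ms=4/3b
9) 2637.363ms=8b +659.341ms=2b
10) 3296.703ms=10b +659.341ms=2b
Σ=12b of 12 (182bpm 4/4) — PASS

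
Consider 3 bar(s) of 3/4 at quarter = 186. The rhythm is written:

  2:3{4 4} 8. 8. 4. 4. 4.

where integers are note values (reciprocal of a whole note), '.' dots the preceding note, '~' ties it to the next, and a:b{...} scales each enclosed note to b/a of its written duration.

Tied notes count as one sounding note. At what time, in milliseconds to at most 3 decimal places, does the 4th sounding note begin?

1. 0.0ms @ 0 + 483.871ms (3/2)
2. 483.871ms @ 3/2 + 483.871ms (3/2)
3. 967.742ms @ 3 + 241.935ms (3/4)
4. 1209.677ms @ 15/4 + 241.935ms (3/4)
5. 1451.613ms @ 9/2 + 483.871ms (3/2)
6. 1935.484ms @ 6 + 483.871ms (3/2)
7. 2419.355ms @ 15/2 + 483.871ms (3/2)

note 4 onset = 15/4b = 1209.677ms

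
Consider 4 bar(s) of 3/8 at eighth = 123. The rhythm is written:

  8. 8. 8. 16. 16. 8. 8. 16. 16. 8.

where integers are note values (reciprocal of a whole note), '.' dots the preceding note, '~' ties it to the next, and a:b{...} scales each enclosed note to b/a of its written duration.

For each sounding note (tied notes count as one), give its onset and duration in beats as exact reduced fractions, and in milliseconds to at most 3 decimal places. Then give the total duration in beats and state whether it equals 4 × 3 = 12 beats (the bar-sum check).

1) 0.0ms=0b +731.707ms=3/2b
2) 731.707ms=3/2b +731.707ms=3/2b
3) 1463.415ms=3b +731.707ms=3/2b
4) 2195.122ms=9/2b +365.854ms=3/4b
5) 2560.976ms=21/4b +365.854ms=3/4b
6) 2926.829ms=6b +731.707ms=3/2b
7) 3658.537ms=15/2b +731.707ms=3/2b
8) 4390.244ms=9b +365.854ms=3/4b
9) 4756.098ms=39/4b +365.854ms=3/4b
10) 5121.951ms=21/2b +731.707ms=3/2b
Σ=12b of 12 (123bpm 3/8) — PASS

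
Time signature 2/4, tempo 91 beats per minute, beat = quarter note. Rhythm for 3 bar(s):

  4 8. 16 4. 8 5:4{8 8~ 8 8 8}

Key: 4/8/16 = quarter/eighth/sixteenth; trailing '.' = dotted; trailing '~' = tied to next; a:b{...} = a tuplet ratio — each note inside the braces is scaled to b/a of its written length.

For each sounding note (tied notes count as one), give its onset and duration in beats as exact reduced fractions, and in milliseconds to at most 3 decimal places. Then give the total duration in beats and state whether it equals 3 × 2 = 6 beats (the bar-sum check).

1) 0.0ms=0b +659.341ms=1b
2) 659.341ms=1b +494.505ms=3/4b
3) 1153.846ms=7/4b +164.835ms=1/4b
4) 1318.681ms=2b +989.011ms=3/2b
5) 2307.692ms=7/2b +329.67ms=1/2b
6) 2637.363ms=4b +263.736ms=2/5b
7) 2901.099ms=22/5b +527.473ms=4/5b
8) 3428.571ms=26/5b +263.736ms=2/5b
9) 3692.308ms=28/5b +263.736ms=2/5b
Σ=6b of 6 (91bpm 2/4) — PASS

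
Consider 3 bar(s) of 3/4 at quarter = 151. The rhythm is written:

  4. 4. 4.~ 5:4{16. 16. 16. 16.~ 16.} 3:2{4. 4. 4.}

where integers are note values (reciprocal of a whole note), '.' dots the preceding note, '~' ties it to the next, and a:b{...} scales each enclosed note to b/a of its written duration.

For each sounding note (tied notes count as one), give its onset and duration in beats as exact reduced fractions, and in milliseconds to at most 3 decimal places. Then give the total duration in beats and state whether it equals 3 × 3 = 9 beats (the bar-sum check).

1) 0.0ms=0b +596.026ms=3/2b
2) 596.026ms=3/2b +596.026ms=3/2b
3) 1192.053ms=3b +715.232ms=9/5b
4) 1907.285ms=24/5b +119.205ms=3/10b
5) 2026.49ms=51/10b +119.205ms=3/10b
6) 2145.695ms=27/5b +238.411ms=3/5b
7) 2384.106ms=6b +397.351ms=1b
8) 2781.457ms=7b +397.351ms=1b
9) 3178.808ms=8b +397.351ms=1b
Σ=9b of 9 (151bpm 3/4) — PASS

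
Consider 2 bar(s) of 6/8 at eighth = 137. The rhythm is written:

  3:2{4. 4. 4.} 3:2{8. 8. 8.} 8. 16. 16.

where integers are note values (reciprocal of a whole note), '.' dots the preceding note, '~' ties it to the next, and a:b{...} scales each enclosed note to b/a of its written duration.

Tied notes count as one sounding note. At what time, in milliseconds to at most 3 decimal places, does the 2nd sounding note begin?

note 2 onset = 2b = 875.912ms

1. 0.0ms @ 0 + 875.912ms (2)
2. 875.912ms @ 2 + 875.912ms (2)
3. 1751.825ms @ 4 + 875.912ms (2)
4. 2627.737ms @ 6 + 437.956ms (1)
5. 3065.693ms @ 7 + 437.956ms (1)
6. 3503.65ms @ 8 + 437.956ms (1)
7. 3941.606ms @ 9 + 656.934ms (3/2)
8. 4598.54ms @ 21/2 + 328.467ms (3/4)
9. 4927.007ms @ 45/4 + 328.467ms (3/4)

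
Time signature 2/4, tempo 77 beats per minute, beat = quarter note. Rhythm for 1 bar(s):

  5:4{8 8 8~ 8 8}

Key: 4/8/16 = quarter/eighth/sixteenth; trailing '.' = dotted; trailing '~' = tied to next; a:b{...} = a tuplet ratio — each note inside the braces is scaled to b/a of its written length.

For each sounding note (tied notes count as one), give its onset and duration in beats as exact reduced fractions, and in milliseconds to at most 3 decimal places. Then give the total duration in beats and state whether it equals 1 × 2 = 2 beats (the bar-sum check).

1) 0.0ms=0b +311.688ms=2/5b
2) 311.688ms=2/5b +311.688ms=2/5b
3) 623.377ms=4/5b +623.377ms=4/5b
4) 1246.753ms=8/5b +311.688ms=2/5b
Σ=2b of 2 (77bpm 2/4) — PASS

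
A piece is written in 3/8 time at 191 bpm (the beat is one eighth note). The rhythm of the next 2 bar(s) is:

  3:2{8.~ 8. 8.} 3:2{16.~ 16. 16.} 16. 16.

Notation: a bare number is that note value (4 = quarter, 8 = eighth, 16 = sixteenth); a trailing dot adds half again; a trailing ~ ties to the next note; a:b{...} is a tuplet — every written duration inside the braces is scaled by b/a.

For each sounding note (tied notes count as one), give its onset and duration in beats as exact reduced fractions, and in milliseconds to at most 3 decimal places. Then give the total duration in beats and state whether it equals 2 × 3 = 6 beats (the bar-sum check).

1) 0.0ms=0b +628.272ms=2b
2) 628.272ms=2b +314.136ms=1b
3) 942.408ms=3b +314.136ms=1b
4) 1256.545ms=4b +157.068ms=1/2b
5) 1413.613ms=9/2b +235.602ms=3/4b
6) 1649.215ms=21/4b +235.602ms=3/4b
Σ=6b of 6 (191bpm 3/8) — PASS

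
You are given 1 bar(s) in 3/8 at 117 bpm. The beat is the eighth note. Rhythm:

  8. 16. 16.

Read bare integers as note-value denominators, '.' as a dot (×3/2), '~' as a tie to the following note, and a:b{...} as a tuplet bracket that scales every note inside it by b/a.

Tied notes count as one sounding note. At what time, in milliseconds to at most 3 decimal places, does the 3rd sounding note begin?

note 3 onset = 9/4b = 1153.846ms

1. 0.0ms @ 0 + 769.231ms (3/2)
2. 769.231ms @ 3/2 + 384.615ms (3/4)
3. 1153.846ms @ 9/4 + 384.615ms (3/4)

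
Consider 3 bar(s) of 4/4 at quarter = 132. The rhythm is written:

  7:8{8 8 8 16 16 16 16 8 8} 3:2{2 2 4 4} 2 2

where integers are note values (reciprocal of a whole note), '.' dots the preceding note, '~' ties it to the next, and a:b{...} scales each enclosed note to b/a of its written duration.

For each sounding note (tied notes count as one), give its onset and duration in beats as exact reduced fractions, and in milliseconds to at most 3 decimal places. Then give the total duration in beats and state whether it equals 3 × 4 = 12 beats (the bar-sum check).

1) 0.0ms=0b +259.74ms=4/7b
2) 259.74ms=4/7b +259.74ms=4/7b
3) 519.481ms=8/7b +259.74ms=4/7b
4) 779.221ms=12/7b +129.87ms=2/7b
5) 909.091ms=2b +129.87ms=2/7b
6) 1038.961ms=16/7b +129.87ms=2/7b
7) 1168.831ms=18/7b +129.87ms=2/7b
8) 1298.701ms=20/7b +259.74ms=4/7b
9) 1558.442ms=24/7b +259.74ms=4/7b
10) 1818.182ms=4b +606.061ms=4/3b
11) 2424.242ms=16/3b +606.061ms=4/3b
12) 3030.303ms=20/3b +303.03ms=2/3b
13) 3333.333ms=22/3b +303.03ms=2/3b
14) 3636.364ms=8b +909.091ms=2b
15) 4545.455ms=10b +909.091ms=2b
Σ=12b of 12 (132bpm 4/4) — PASS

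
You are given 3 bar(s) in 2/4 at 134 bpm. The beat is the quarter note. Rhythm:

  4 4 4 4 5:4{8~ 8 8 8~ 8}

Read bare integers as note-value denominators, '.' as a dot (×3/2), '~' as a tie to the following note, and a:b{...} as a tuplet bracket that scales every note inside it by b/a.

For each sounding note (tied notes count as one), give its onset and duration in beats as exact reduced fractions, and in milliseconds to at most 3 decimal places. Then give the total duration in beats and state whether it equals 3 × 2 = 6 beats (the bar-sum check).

1) 0.0ms=0b +447.761ms=1b
2) 447.761ms=1b +447.761ms=1b
3) 895.522ms=2b +447.761ms=1b
4) 1343.284ms=3b +447.761ms=1b
5) 1791.045ms=4b +358.209ms=4/5b
6) 2149.254ms=24/5b +179.104ms=2/5b
7) 2328.358ms=26/5b +358.209ms=4/5b
Σ=6b of 6 (134bpm 2/4) — PASS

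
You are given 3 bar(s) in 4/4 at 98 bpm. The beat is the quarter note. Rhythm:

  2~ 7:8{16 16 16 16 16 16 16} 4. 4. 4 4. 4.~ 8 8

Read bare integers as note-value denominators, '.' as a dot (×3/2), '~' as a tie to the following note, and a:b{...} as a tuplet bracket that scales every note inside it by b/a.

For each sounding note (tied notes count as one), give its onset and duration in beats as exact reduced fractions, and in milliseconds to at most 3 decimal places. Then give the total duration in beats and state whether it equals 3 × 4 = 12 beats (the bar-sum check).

1) 0.0ms=0b +1399.417ms=16/7b
2) 1399.417ms=16/7b +174.927ms=2/7b
3) 1574.344ms=18/7b +174.927ms=2/7b
4) 1749.271ms=20/7b +174.927ms=2/7b
5) 1924.198ms=22/7b +174.927ms=2/7b
6) 2099.125ms=24/7b +174.927ms=2/7b
7) 2274.052ms=26/7b +174.927ms=2/7b
8) 2448.98ms=4b +918.367ms=3/2b
9) 3367.347ms=11/2b +918.367ms=3/2b
10) 4285.714ms=7b +612.245ms=1b
11) 4897.959ms=8b +918.367ms=3/2b
12) 5816.327ms=19/2b +1224.49ms=2b
13) 7040.816ms=23/2b +306.122ms=1/2b
Σ=12b of 12 (98bpm 4/4) — PASS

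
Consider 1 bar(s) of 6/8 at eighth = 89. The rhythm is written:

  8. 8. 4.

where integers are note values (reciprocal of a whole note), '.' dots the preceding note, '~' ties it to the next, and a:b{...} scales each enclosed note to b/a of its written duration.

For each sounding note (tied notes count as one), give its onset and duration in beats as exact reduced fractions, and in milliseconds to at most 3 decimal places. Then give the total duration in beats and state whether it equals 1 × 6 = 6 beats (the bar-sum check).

1) 0.0ms=0b +1011.236ms=3/2b
2) 1011.236ms=3/2b +1011.236ms=3/2b
3) 2022.472ms=3b +2022.472ms=3b
Σ=6b of 6 (89bpm 6/8) — PASS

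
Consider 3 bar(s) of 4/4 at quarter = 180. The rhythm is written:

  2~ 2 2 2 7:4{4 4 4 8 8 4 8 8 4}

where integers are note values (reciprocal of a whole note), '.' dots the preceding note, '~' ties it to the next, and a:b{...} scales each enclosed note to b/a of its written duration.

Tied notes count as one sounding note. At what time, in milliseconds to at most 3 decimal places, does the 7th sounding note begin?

note 7 onset = 68/7b = 3238.095ms

1. 0.0ms @ 0 + 1333.333ms (4)
2. 1333.333ms @ 4 + 666.667ms (2)
3. 2000.0ms @ 6 + 666.667ms (2)
4. 2666.667ms @ 8 + 190.476ms (4/7)
5. 2857.143ms @ 60/7 + 190.476ms (4/7)
6. 3047.619ms @ 64/7 + 190.476ms (4/7)
7. 3238.095ms @ 68/7 + 95.238ms (2/7)
8. 3333.333ms @ 10 + 95.238ms (2/7)
9. 3428.571ms @ 72/7 + 190.476ms (4/7)
10. 3619.048ms @ 76/7 + 95.238ms (2/7)
11. 3714.286ms @ 78/7 + 95.238ms (2/7)
12. 3809.524ms @ 80/7 + 190.476ms (4/7)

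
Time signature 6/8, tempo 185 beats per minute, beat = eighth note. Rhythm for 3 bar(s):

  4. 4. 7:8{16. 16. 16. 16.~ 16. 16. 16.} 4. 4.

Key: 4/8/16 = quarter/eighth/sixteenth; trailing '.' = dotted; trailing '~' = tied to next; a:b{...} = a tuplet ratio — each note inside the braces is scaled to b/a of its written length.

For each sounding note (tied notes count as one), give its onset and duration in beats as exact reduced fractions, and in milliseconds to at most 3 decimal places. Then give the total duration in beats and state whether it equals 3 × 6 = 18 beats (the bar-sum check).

1) 0.0ms=0b +972.973ms=3b
2) 972.973ms=3b +972.973ms=3b
3) 1945.946ms=6b +277.992ms=6/7b
4) 2223.938ms=48/7b +277.992ms=6/7b
5) 2501.931ms=54/7b +277.992ms=6/7b
6) 2779.923ms=60/7b +555.985ms=12/7b
7) 3335.907ms=72/7b +277.992ms=6/7b
8) 3613.9ms=78/7b +277.992ms=6/7b
9) 3891.892ms=12b +972.973ms=3b
10) 4864.865ms=15b +972.973ms=3b
Σ=18b of 18 (185bpm 6/8) — PASS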